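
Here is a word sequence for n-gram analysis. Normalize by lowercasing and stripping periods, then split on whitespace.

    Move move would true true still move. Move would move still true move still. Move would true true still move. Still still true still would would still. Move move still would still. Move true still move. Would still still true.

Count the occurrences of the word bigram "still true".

3

Scanning the 39 overlapping bigram windows for "still true":
  position 11–12: still true
  position 22–23: still true
  position 39–40: still true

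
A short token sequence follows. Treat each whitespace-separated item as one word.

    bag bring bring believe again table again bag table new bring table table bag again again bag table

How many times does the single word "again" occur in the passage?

4

Scanning the 18 tokens for "again":
  position 5: again
  position 7: again
  position 15: again
  position 16: again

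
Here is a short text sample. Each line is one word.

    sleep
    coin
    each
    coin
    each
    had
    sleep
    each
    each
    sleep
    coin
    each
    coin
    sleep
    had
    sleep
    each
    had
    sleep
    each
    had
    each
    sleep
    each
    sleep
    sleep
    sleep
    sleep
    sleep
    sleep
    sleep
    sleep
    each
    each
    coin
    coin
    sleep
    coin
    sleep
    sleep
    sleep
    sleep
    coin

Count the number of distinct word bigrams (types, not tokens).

13

43 tokens → 42 bigram windows in total.
Repeated bigrams (each contributes count−1 duplicates):
  sleep sleep: 10
  sleep each: 5
  sleep coin: 4
  coin each: 3
  coin sleep: 3
  each coin: 3
  each had: 3
  each sleep: 3
  … (2 more repeated)
29 duplicate windows → 42 − 29 = 13 distinct.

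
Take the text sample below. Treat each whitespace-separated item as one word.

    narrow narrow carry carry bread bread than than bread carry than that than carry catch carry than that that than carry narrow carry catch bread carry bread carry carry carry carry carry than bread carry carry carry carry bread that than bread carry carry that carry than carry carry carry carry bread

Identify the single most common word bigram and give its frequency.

Bigram frequencies (highest first):
  carry carry: 12
  bread carry: 5
  carry bread: 4
  carry than: 4
  than bread: 3
  that than: 3
  … (15 more, each ≤ 3)

"carry carry", 12 times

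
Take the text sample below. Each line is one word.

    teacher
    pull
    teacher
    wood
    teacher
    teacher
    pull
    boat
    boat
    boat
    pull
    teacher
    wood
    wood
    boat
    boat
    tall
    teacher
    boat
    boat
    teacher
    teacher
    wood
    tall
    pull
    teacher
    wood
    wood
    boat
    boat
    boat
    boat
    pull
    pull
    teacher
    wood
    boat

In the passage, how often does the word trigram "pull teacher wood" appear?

Scanning the 35 overlapping trigram windows for "pull teacher wood":
  position 2–4: pull teacher wood
  position 11–13: pull teacher wood
  position 25–27: pull teacher wood
  position 34–36: pull teacher wood

4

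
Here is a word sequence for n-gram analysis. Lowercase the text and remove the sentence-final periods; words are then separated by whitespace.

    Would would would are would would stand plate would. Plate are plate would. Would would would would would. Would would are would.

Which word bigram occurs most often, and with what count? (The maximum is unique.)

"would would", 10 times

Bigram frequencies (highest first):
  would would: 10
  would are: 2
  are would: 2
  plate would: 2
  would stand: 1
  stand plate: 1
  … (3 more, each ≤ 1)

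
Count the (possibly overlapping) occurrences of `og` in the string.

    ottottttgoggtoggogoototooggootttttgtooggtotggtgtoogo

6

Sliding a length-2 window over the 52 characters (51 positions):
  position 10–11: og
  position 14–15: og
  position 17–18: og
  position 25–26: og
  position 38–39: og
  position 50–51: og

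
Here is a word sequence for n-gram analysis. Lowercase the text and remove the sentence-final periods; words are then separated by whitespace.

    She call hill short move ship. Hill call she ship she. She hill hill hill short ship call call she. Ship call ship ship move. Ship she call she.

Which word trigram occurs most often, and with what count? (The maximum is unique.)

Trigram frequencies (highest first):
  call she ship: 2
  she call hill: 1
  call hill short: 1
  hill short move: 1
  short move ship: 1
  move ship hill: 1
  … (20 more, each ≤ 1)

"call she ship", 2 times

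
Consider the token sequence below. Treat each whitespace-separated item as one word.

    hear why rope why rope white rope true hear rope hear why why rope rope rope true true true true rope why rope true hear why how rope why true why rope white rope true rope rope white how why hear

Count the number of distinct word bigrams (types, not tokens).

41 tokens → 40 bigram windows in total.
Repeated bigrams (each contributes count−1 duplicates):
  why rope: 5
  rope true: 4
  hear why: 3
  rope rope: 3
  rope white: 3
  rope why: 3
  true true: 3
  true hear: 2
  … (2 more repeated)
20 duplicate windows → 40 − 20 = 20 distinct.

20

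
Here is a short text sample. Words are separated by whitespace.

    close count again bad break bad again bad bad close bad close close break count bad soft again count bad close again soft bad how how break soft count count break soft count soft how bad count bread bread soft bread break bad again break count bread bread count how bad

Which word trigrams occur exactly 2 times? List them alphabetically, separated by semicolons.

Trigram counts meeting the condition (exactly 2 times):
  break bad again: 2
  break soft count: 2
  count bread bread: 2

break bad again; break soft count; count bread bread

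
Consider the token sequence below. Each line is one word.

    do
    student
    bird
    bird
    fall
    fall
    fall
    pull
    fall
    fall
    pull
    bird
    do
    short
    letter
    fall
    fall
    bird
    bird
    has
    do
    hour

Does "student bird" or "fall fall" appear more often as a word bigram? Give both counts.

"fall fall" (4 vs 1)

"student bird": 1 occurrence
"fall fall": 4 occurrences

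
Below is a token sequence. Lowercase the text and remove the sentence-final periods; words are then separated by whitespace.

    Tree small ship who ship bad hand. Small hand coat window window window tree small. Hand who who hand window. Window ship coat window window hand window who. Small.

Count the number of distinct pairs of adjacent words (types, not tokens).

29 tokens → 28 bigram windows in total.
Repeated bigrams (each contributes count−1 duplicates):
  window window: 4
  coat window: 2
  hand window: 2
  small hand: 2
  tree small: 2
7 duplicate windows → 28 − 7 = 21 distinct.

21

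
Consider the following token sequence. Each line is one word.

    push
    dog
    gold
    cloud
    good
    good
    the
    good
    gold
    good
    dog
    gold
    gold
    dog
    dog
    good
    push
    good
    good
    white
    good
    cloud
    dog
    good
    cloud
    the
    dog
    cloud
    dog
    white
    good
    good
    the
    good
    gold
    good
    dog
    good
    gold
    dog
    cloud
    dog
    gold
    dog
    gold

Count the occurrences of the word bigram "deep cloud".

0

Scanning the 44 overlapping bigram windows for "deep cloud":
  (none found)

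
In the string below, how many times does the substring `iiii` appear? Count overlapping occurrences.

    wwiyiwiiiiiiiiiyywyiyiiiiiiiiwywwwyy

11

Sliding a length-4 window over the 36 characters (33 positions):
  position 7–10: iiii
  position 8–11: iiii
  position 9–12: iiii
  position 10–13: iiii
  position 11–14: iiii
  position 12–15: iiii
  position 22–25: iiii
  position 23–26: iiii
  position 24–27: iiii
  position 25–28: iiii
  … (1 more)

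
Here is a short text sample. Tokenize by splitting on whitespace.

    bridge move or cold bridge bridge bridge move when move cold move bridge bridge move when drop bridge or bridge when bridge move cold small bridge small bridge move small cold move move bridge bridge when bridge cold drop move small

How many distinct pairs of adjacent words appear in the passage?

41 tokens → 40 bigram windows in total.
Repeated bigrams (each contributes count−1 duplicates):
  bridge move: 5
  bridge bridge: 4
  bridge when: 2
  cold move: 2
  move bridge: 2
  move cold: 2
  move small: 2
  move when: 2
  … (2 more repeated)
15 duplicate windows → 40 − 15 = 25 distinct.

25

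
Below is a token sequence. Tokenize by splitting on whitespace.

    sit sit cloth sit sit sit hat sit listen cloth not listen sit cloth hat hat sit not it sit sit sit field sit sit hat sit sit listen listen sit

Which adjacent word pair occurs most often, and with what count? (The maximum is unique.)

"sit sit", 7 times

Bigram frequencies (highest first):
  sit sit: 7
  hat sit: 3
  sit cloth: 2
  sit hat: 2
  sit listen: 2
  listen sit: 2
  … (12 more, each ≤ 1)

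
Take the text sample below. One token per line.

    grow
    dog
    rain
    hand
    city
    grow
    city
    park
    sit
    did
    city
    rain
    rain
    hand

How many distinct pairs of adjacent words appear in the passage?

14 tokens → 13 bigram windows in total.
Repeated bigrams (each contributes count−1 duplicates):
  rain hand: 2
1 duplicate windows → 13 − 1 = 12 distinct.

12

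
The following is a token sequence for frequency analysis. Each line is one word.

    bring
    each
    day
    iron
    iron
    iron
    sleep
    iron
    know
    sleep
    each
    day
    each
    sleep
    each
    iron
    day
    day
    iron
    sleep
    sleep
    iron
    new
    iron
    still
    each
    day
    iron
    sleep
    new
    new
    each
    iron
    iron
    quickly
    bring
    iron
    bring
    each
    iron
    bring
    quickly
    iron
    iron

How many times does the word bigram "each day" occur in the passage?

3

Scanning the 43 overlapping bigram windows for "each day":
  position 2–3: each day
  position 11–12: each day
  position 26–27: each day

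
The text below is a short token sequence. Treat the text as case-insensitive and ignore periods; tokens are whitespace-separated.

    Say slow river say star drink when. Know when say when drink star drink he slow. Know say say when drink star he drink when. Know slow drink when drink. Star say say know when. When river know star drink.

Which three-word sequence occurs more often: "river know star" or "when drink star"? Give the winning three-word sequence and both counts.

"when drink star" (3 vs 1)

"river know star": 1 occurrence
"when drink star": 3 occurrences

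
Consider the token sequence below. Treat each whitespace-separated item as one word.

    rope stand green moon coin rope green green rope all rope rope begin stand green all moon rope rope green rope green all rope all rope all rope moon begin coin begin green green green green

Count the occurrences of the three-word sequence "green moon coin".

1

Scanning the 34 overlapping trigram windows for "green moon coin":
  position 3–5: green moon coin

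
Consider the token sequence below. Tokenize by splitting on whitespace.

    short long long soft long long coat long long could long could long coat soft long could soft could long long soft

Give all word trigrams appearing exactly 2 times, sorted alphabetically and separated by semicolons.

long could long; long long soft

Trigram counts meeting the condition (exactly 2 times):
  long could long: 2
  long long soft: 2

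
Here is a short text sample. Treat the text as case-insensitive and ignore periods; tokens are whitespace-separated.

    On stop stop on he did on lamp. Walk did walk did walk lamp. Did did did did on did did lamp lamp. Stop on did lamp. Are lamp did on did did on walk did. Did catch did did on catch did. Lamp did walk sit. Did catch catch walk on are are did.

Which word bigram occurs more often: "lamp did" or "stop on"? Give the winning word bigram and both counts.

"lamp did" (3 vs 2)

"lamp did": 3 occurrences
"stop on": 2 occurrences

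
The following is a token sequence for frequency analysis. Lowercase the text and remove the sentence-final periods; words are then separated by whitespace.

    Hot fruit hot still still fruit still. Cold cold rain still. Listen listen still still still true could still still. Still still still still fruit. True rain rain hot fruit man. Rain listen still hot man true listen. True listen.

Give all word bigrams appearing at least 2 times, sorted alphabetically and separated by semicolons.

Bigram counts meeting the condition (at least 2 times):
  hot fruit: 2
  listen still: 2
  still fruit: 2
  still still: 8
  true listen: 2

hot fruit; listen still; still fruit; still still; true listen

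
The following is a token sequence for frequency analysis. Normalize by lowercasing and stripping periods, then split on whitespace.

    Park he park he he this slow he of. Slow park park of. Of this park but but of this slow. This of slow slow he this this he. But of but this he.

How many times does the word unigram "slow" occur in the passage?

5

Scanning the 34 tokens for "slow":
  position 7: slow
  position 10: slow
  position 21: slow
  position 24: slow
  position 25: slow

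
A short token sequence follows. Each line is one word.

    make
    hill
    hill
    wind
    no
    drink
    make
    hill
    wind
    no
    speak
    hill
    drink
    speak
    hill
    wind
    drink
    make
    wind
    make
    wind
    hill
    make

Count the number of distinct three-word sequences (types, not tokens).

23 tokens → 21 trigram windows in total.
Repeated trigrams (each contributes count−1 duplicates):
  hill wind no: 2
1 duplicate windows → 21 − 1 = 20 distinct.

20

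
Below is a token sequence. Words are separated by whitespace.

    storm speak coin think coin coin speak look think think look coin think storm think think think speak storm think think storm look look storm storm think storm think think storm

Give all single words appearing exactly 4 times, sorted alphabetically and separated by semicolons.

Unigram counts meeting the condition (exactly 4 times):
  coin: 4
  look: 4

coin; look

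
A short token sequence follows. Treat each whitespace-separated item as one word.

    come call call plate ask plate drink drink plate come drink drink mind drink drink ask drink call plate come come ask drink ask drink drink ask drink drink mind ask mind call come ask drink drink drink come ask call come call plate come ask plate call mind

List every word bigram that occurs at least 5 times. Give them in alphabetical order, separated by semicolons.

Bigram counts meeting the condition (at least 5 times):
  ask drink: 5
  drink drink: 7

ask drink; drink drink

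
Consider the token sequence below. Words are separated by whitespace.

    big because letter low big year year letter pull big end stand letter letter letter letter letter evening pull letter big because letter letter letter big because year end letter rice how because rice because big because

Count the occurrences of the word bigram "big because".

Scanning the 36 overlapping bigram windows for "big because":
  position 1–2: big because
  position 21–22: big because
  position 26–27: big because
  position 36–37: big because

4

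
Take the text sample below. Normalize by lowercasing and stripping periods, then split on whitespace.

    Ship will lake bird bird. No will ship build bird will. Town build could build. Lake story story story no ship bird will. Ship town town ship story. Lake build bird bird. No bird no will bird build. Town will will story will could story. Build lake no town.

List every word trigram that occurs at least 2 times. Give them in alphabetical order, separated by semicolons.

Trigram counts meeting the condition (at least 2 times):
  bird bird no: 2
  bird no will: 2

bird bird no; bird no will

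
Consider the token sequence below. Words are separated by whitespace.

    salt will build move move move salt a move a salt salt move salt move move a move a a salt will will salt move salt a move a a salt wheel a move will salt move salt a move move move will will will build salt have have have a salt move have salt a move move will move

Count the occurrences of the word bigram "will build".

2

Scanning the 59 overlapping bigram windows for "will build":
  position 2–3: will build
  position 45–46: will build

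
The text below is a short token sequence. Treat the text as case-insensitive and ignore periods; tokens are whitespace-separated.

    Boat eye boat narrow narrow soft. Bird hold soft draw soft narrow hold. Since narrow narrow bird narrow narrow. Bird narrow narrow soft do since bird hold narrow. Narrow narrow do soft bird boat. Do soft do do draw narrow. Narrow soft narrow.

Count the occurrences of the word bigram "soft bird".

Scanning the 42 overlapping bigram windows for "soft bird":
  position 6–7: soft bird
  position 32–33: soft bird

2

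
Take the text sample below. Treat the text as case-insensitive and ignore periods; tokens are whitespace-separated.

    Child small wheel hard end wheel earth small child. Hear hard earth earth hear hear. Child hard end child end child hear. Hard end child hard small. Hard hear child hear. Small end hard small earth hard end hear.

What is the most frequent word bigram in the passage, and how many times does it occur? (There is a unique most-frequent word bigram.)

Bigram frequencies (highest first):
  hard end: 4
  child hear: 3
  end child: 3
  hear hard: 2
  hear child: 2
  child hard: 2
  … (21 more, each ≤ 2)

"hard end", 4 times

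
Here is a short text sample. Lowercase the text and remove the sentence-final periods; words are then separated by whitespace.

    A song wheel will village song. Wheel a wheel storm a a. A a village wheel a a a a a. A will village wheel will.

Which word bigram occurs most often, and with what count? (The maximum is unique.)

"a a", 8 times

Bigram frequencies (highest first):
  a a: 8
  song wheel: 2
  wheel will: 2
  will village: 2
  wheel a: 2
  village wheel: 2
  … (7 more, each ≤ 1)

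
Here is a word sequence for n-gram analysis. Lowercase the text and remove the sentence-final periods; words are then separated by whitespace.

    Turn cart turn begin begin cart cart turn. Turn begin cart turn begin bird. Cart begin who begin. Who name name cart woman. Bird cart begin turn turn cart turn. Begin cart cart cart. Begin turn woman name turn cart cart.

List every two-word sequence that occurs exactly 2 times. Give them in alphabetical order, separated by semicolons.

begin turn; begin who; bird cart; turn turn

Bigram counts meeting the condition (exactly 2 times):
  begin turn: 2
  begin who: 2
  bird cart: 2
  turn turn: 2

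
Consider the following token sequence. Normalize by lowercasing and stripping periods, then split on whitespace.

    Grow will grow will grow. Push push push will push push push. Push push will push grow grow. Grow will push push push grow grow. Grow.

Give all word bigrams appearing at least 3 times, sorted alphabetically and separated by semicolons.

Bigram counts meeting the condition (at least 3 times):
  grow grow: 4
  grow will: 3
  push push: 8
  will push: 3

grow grow; grow will; push push; will push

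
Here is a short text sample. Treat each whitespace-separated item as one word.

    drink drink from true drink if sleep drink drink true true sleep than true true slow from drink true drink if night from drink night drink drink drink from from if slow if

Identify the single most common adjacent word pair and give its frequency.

"drink drink", 4 times

Bigram frequencies (highest first):
  drink drink: 4
  drink from: 2
  true drink: 2
  drink if: 2
  drink true: 2
  true true: 2
  … (17 more, each ≤ 2)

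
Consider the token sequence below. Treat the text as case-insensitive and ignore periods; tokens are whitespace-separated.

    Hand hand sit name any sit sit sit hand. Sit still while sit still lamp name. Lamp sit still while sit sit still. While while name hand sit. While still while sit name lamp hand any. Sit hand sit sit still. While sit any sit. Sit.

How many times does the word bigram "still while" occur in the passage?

5

Scanning the 45 overlapping bigram windows for "still while":
  position 11–12: still while
  position 19–20: still while
  position 23–24: still while
  position 30–31: still while
  position 41–42: still while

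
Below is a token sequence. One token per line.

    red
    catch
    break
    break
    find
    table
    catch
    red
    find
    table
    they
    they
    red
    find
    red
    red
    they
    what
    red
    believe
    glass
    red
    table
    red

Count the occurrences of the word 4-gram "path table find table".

Scanning the 21 overlapping 4-gram windows for "path table find table":
  (none found)

0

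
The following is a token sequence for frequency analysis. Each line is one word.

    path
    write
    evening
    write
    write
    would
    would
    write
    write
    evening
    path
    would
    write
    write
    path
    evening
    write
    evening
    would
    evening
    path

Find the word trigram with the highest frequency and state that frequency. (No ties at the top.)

Trigram frequencies (highest first):
  would write write: 2
  path write evening: 1
  write evening write: 1
  evening write write: 1
  write write would: 1
  write would would: 1
  … (12 more, each ≤ 1)

"would write write", 2 times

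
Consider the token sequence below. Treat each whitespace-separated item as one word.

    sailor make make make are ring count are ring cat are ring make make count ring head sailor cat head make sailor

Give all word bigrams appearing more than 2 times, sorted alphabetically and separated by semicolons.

Bigram counts meeting the condition (more than 2 times):
  are ring: 3
  make make: 3

are ring; make make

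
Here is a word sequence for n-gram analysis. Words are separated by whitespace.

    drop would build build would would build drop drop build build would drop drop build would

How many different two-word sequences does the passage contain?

16 tokens → 15 bigram windows in total.
Repeated bigrams (each contributes count−1 duplicates):
  build would: 3
  build build: 2
  drop build: 2
  drop drop: 2
  would build: 2
6 duplicate windows → 15 − 6 = 9 distinct.

9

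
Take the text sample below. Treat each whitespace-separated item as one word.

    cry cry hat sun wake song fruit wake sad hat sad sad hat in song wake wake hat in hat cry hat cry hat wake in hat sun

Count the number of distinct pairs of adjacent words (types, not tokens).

28 tokens → 27 bigram windows in total.
Repeated bigrams (each contributes count−1 duplicates):
  cry hat: 3
  hat cry: 2
  hat in: 2
  hat sun: 2
  in hat: 2
  sad hat: 2
7 duplicate windows → 27 − 7 = 20 distinct.

20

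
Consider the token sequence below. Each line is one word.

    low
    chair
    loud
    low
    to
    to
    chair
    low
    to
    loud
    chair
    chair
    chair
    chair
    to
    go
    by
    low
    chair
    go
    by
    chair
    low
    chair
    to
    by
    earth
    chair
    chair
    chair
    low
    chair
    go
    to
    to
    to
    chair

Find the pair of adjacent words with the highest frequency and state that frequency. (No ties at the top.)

"chair chair", 5 times

Bigram frequencies (highest first):
  chair chair: 5
  low chair: 4
  to to: 3
  chair low: 3
  low to: 2
  to chair: 2
  … (14 more, each ≤ 2)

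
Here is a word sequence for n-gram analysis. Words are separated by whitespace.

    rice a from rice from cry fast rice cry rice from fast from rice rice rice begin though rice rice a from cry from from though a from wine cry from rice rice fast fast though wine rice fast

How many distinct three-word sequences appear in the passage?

35

39 tokens → 37 trigram windows in total.
Repeated trigrams (each contributes count−1 duplicates):
  from rice rice: 2
  rice a from: 2
2 duplicate windows → 37 − 2 = 35 distinct.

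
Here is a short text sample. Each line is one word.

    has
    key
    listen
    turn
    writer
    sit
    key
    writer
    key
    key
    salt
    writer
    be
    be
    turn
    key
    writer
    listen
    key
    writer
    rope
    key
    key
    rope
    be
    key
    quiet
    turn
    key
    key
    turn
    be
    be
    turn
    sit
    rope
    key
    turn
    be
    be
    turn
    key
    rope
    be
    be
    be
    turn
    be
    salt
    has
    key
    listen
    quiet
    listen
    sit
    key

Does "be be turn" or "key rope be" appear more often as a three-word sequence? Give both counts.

"be be turn": 4 occurrences
"key rope be": 2 occurrences

"be be turn" (4 vs 2)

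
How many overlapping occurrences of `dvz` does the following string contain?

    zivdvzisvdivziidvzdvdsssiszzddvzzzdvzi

4

Sliding a length-3 window over the 38 characters (36 positions):
  position 4–6: dvz
  position 16–18: dvz
  position 30–32: dvz
  position 35–37: dvz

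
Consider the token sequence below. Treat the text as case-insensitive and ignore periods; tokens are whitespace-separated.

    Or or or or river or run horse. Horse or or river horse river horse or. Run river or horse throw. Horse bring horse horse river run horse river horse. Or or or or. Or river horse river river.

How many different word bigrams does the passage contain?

17

39 tokens → 38 bigram windows in total.
Repeated bigrams (each contributes count−1 duplicates):
  or or: 8
  horse river: 4
  river horse: 4
  horse or: 3
  or river: 3
  horse horse: 2
  or run: 2
  river or: 2
  … (1 more repeated)
21 duplicate windows → 38 − 21 = 17 distinct.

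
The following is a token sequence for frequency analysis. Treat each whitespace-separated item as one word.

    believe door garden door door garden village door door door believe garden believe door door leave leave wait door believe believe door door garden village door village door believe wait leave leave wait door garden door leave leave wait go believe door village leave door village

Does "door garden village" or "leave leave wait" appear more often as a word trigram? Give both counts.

"door garden village": 2 occurrences
"leave leave wait": 3 occurrences

"leave leave wait" (3 vs 2)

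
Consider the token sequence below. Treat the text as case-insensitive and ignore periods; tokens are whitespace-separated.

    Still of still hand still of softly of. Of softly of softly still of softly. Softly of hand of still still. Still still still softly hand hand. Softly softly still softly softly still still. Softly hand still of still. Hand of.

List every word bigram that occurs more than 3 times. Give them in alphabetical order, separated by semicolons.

of softly; still of; still still

Bigram counts meeting the condition (more than 3 times):
  of softly: 4
  still of: 4
  still still: 5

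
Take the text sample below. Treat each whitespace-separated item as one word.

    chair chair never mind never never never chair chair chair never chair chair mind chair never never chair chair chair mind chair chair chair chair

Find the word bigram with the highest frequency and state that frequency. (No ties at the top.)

"chair chair", 9 times

Bigram frequencies (highest first):
  chair chair: 9
  chair never: 3
  never never: 3
  never chair: 3
  chair mind: 2
  mind chair: 2
  … (2 more, each ≤ 1)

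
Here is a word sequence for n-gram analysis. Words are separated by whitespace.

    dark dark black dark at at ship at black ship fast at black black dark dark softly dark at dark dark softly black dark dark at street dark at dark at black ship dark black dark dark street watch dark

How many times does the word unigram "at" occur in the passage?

8

Scanning the 40 tokens for "at":
  position 5: at
  position 6: at
  position 8: at
  position 12: at
  position 19: at
  position 26: at
  position 29: at
  position 31: at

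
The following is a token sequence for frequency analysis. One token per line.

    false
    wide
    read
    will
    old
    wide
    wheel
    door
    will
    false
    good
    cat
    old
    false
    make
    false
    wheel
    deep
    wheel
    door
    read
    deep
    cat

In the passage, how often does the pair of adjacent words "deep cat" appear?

Scanning the 22 overlapping bigram windows for "deep cat":
  position 22–23: deep cat

1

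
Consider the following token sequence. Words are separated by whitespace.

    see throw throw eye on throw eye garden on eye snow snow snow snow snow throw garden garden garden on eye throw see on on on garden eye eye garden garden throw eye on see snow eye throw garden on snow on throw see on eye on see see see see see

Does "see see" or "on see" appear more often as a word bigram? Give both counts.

"see see" (4 vs 2)

"see see": 4 occurrences
"on see": 2 occurrences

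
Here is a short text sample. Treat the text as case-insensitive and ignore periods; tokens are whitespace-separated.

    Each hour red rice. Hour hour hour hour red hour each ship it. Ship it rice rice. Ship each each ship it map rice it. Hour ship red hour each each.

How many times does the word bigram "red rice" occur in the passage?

1

Scanning the 30 overlapping bigram windows for "red rice":
  position 3–4: red rice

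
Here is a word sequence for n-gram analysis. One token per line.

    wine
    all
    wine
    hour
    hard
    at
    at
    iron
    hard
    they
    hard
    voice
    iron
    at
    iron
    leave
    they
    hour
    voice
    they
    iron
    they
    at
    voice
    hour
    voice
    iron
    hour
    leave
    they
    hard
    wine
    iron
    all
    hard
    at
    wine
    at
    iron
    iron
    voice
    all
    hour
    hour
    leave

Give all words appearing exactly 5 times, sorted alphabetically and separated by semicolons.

Unigram counts meeting the condition (exactly 5 times):
  hard: 5
  they: 5
  voice: 5

hard; they; voice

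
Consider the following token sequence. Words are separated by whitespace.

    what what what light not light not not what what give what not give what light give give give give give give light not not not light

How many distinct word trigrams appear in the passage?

27 tokens → 25 trigram windows in total.
Repeated trigrams (each contributes count−1 duplicates):
  give give give: 4
  light not not: 2
4 duplicate windows → 25 − 4 = 21 distinct.

21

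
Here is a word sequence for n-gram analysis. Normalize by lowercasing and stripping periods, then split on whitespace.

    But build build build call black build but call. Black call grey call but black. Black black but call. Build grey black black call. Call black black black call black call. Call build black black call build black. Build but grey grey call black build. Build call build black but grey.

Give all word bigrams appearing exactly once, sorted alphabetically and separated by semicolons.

build grey; but black; but build; call but; call grey; grey black; grey grey

Bigram counts meeting the condition (exactly once):
  build grey: 1
  but black: 1
  but build: 1
  call but: 1
  call grey: 1
  grey black: 1
  grey grey: 1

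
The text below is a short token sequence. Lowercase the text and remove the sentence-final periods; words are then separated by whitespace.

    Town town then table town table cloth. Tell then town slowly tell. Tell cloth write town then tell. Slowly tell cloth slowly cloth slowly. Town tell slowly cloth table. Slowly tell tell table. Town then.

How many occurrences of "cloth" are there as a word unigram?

Scanning the 35 tokens for "cloth":
  position 7: cloth
  position 14: cloth
  position 21: cloth
  position 23: cloth
  position 28: cloth

5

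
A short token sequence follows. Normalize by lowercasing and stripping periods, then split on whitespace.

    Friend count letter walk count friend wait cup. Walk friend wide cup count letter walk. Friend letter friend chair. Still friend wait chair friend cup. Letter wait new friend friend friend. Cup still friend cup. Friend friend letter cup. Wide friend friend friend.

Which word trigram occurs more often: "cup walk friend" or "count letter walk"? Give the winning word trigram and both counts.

"cup walk friend": 1 occurrence
"count letter walk": 2 occurrences

"count letter walk" (2 vs 1)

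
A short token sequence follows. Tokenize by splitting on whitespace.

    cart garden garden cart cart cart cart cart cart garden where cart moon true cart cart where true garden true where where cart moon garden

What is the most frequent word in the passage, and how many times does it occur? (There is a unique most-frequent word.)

"cart", 11 times

Unigram frequencies (highest first):
  cart: 11
  garden: 5
  where: 4
  true: 3
  moon: 2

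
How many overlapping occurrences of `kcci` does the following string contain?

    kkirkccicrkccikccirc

Sliding a length-4 window over the 20 characters (17 positions):
  position 5–8: kcci
  position 11–14: kcci
  position 15–18: kcci

3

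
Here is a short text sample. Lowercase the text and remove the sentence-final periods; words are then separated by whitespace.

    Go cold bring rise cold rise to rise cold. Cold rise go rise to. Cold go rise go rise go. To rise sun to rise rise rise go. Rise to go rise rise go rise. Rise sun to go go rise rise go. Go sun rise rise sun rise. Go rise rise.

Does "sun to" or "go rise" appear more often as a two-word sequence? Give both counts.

"sun to": 2 occurrences
"go rise": 8 occurrences

"go rise" (8 vs 2)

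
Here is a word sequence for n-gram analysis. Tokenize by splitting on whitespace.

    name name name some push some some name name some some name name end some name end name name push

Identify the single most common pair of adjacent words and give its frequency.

Bigram frequencies (highest first):
  name name: 5
  some name: 3
  name some: 2
  some some: 2
  name end: 2
  some push: 1
  … (4 more, each ≤ 1)

"name name", 5 times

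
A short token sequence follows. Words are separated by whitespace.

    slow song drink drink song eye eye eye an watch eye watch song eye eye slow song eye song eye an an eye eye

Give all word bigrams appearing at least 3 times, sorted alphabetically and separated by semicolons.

eye eye; song eye

Bigram counts meeting the condition (at least 3 times):
  eye eye: 4
  song eye: 4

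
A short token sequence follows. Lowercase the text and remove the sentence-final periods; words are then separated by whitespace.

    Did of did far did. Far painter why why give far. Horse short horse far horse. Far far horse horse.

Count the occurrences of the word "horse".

5

Scanning the 20 tokens for "horse":
  position 12: horse
  position 14: horse
  position 16: horse
  position 19: horse
  position 20: horse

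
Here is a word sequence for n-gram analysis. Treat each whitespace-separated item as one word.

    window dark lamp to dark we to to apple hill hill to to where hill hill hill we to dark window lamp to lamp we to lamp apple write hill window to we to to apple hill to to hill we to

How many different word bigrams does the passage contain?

42 tokens → 41 bigram windows in total.
Repeated bigrams (each contributes count−1 duplicates):
  we to: 5
  to to: 4
  hill hill: 3
  apple hill: 2
  hill to: 2
  hill we: 2
  lamp to: 2
  to apple: 2
  … (2 more repeated)
16 duplicate windows → 41 − 16 = 25 distinct.

25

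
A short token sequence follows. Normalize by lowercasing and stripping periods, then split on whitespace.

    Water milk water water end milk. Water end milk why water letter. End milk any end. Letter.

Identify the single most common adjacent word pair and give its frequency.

Bigram frequencies (highest first):
  end milk: 3
  milk water: 2
  water end: 2
  water milk: 1
  water water: 1
  milk why: 1
  … (6 more, each ≤ 1)

"end milk", 3 times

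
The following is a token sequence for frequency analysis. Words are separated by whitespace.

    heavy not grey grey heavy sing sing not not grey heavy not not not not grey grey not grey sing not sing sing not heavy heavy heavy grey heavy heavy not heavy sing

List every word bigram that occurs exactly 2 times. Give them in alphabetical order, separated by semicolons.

grey grey; heavy sing; not heavy; sing sing

Bigram counts meeting the condition (exactly 2 times):
  grey grey: 2
  heavy sing: 2
  not heavy: 2
  sing sing: 2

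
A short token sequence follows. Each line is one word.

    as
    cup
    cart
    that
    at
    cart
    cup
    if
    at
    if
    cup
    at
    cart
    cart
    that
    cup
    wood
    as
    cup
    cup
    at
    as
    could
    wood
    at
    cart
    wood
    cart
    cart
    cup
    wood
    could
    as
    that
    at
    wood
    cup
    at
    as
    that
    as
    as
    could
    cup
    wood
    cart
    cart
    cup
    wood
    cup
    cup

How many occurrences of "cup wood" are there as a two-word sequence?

Scanning the 50 overlapping bigram windows for "cup wood":
  position 16–17: cup wood
  position 30–31: cup wood
  position 44–45: cup wood
  position 48–49: cup wood

4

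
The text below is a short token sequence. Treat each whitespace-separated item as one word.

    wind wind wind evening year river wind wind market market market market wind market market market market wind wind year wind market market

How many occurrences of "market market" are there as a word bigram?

Scanning the 22 overlapping bigram windows for "market market":
  position 9–10: market market
  position 10–11: market market
  position 11–12: market market
  position 14–15: market market
  position 15–16: market market
  position 16–17: market market
  position 22–23: market market

7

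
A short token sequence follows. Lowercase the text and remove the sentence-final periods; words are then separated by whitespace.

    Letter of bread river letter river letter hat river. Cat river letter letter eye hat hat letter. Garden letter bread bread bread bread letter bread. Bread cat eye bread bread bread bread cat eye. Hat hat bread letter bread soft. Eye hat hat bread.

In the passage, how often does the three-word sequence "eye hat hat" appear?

Scanning the 42 overlapping trigram windows for "eye hat hat":
  position 14–16: eye hat hat
  position 34–36: eye hat hat
  position 41–43: eye hat hat

3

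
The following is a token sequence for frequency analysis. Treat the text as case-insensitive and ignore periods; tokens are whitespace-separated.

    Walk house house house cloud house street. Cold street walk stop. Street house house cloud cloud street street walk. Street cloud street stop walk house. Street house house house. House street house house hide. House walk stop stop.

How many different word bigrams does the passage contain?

38 tokens → 37 bigram windows in total.
Repeated bigrams (each contributes count−1 duplicates):
  house house: 7
  house street: 3
  street house: 3
  cloud street: 2
  house cloud: 2
  street walk: 2
  walk house: 2
  walk stop: 2
15 duplicate windows → 37 − 15 = 22 distinct.

22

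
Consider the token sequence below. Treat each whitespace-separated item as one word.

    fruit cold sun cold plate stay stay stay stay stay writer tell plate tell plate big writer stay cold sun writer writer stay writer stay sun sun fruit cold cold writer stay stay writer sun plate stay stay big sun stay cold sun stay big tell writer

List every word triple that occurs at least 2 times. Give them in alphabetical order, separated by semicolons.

Trigram counts meeting the condition (at least 2 times):
  plate stay stay: 2
  stay cold sun: 2
  stay stay stay: 3
  stay stay writer: 2

plate stay stay; stay cold sun; stay stay stay; stay stay writer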